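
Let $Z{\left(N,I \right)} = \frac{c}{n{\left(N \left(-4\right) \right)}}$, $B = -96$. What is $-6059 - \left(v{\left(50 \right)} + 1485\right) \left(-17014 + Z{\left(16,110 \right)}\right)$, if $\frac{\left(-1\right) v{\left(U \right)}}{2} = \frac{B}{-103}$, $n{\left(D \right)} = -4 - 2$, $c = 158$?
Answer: $\frac{2602508364}{103} \approx 2.5267 \cdot 10^{7}$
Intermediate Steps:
$n{\left(D \right)} = -6$ ($n{\left(D \right)} = -4 - 2 = -6$)
$v{\left(U \right)} = - \frac{192}{103}$ ($v{\left(U \right)} = - 2 \left(- \frac{96}{-103}\right) = - 2 \left(\left(-96\right) \left(- \frac{1}{103}\right)\right) = \left(-2\right) \frac{96}{103} = - \frac{192}{103}$)
$Z{\left(N,I \right)} = - \frac{79}{3}$ ($Z{\left(N,I \right)} = \frac{158}{-6} = 158 \left(- \frac{1}{6}\right) = - \frac{79}{3}$)
$-6059 - \left(v{\left(50 \right)} + 1485\right) \left(-17014 + Z{\left(16,110 \right)}\right) = -6059 - \left(- \frac{192}{103} + 1485\right) \left(-17014 - \frac{79}{3}\right) = -6059 - \frac{152763}{103} \left(- \frac{51121}{3}\right) = -6059 - - \frac{2603132441}{103} = -6059 + \frac{2603132441}{103} = \frac{2602508364}{103}$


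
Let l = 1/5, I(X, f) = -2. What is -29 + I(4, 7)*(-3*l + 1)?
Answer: -149/5 ≈ -29.800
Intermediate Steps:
l = ⅕ ≈ 0.20000
-29 + I(4, 7)*(-3*l + 1) = -29 - 2*(-3*⅕ + 1) = -29 - 2*(-⅗ + 1) = -29 - 2*⅖ = -29 - ⅘ = -149/5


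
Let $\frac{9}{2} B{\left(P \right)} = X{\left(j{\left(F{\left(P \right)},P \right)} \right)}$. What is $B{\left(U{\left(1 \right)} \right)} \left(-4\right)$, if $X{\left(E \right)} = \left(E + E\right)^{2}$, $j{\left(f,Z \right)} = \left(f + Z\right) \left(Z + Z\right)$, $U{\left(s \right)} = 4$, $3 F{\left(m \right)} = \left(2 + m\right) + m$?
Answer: $- \frac{991232}{81} \approx -12237.0$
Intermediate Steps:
$F{\left(m \right)} = \frac{2}{3} + \frac{2 m}{3}$ ($F{\left(m \right)} = \frac{\left(2 + m\right) + m}{3} = \frac{2 + 2 m}{3} = \frac{2}{3} + \frac{2 m}{3}$)
$j{\left(f,Z \right)} = 2 Z \left(Z + f\right)$ ($j{\left(f,Z \right)} = \left(Z + f\right) 2 Z = 2 Z \left(Z + f\right)$)
$X{\left(E \right)} = 4 E^{2}$ ($X{\left(E \right)} = \left(2 E\right)^{2} = 4 E^{2}$)
$B{\left(P \right)} = \frac{32 P^{2} \left(\frac{2}{3} + \frac{5 P}{3}\right)^{2}}{9}$ ($B{\left(P \right)} = \frac{2 \cdot 4 \left(2 P \left(P + \left(\frac{2}{3} + \frac{2 P}{3}\right)\right)\right)^{2}}{9} = \frac{2 \cdot 4 \left(2 P \left(\frac{2}{3} + \frac{5 P}{3}\right)\right)^{2}}{9} = \frac{2 \cdot 4 \cdot 4 P^{2} \left(\frac{2}{3} + \frac{5 P}{3}\right)^{2}}{9} = \frac{2 \cdot 16 P^{2} \left(\frac{2}{3} + \frac{5 P}{3}\right)^{2}}{9} = \frac{32 P^{2} \left(\frac{2}{3} + \frac{5 P}{3}\right)^{2}}{9}$)
$B{\left(U{\left(1 \right)} \right)} \left(-4\right) = \frac{32 \cdot 4^{2} \left(2 + 5 \cdot 4\right)^{2}}{81} \left(-4\right) = \frac{32}{81} \cdot 16 \left(2 + 20\right)^{2} \left(-4\right) = \frac{32}{81} \cdot 16 \cdot 22^{2} \left(-4\right) = \frac{32}{81} \cdot 16 \cdot 484 \left(-4\right) = \frac{247808}{81} \left(-4\right) = - \frac{991232}{81}$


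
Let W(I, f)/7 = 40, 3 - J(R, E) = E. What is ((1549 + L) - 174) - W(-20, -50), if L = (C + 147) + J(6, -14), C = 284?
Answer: 1543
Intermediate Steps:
J(R, E) = 3 - E
L = 448 (L = (284 + 147) + (3 - 1*(-14)) = 431 + (3 + 14) = 431 + 17 = 448)
W(I, f) = 280 (W(I, f) = 7*40 = 280)
((1549 + L) - 174) - W(-20, -50) = ((1549 + 448) - 174) - 1*280 = (1997 - 174) - 280 = 1823 - 280 = 1543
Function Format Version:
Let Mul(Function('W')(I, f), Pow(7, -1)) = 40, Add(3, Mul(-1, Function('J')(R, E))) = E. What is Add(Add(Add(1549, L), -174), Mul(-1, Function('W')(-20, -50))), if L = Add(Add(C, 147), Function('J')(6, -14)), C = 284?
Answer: 1543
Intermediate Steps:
Function('J')(R, E) = Add(3, Mul(-1, E))
L = 448 (L = Add(Add(284, 147), Add(3, Mul(-1, -14))) = Add(431, Add(3, 14)) = Add(431, 17) = 448)
Function('W')(I, f) = 280 (Function('W')(I, f) = Mul(7, 40) = 280)
Add(Add(Add(1549, L), -174), Mul(-1, Function('W')(-20, -50))) = Add(Add(Add(1549, 448), -174), Mul(-1, 280)) = Add(Add(1997, -174), -280) = Add(1823, -280) = 1543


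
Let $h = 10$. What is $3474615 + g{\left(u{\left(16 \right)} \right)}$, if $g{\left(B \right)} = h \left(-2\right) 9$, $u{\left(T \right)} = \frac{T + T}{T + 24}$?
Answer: $3474435$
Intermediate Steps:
$u{\left(T \right)} = \frac{2 T}{24 + T}$
$g{\left(B \right)} = -180$ ($g{\left(B \right)} = 10 \left(-2\right) 9 = \left(-20\right) 9 = -180$)
$3474615 + g{\left(u{\left(16 \right)} \right)} = 3474615 - 180 = 3474435$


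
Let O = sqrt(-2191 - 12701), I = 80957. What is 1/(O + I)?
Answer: 1109/89781517 - 2*I*sqrt(3723)/6554050741 ≈ 1.2352e-5 - 1.8619e-8*I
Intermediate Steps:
O = 2*I*sqrt(3723) (O = sqrt(-14892) = 2*I*sqrt(3723) ≈ 122.03*I)
1/(O + I) = 1/(2*I*sqrt(3723) + 80957) = 1/(80957 + 2*I*sqrt(3723))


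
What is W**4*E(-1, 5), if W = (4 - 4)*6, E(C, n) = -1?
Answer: 0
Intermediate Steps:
W = 0 (W = 0*6 = 0)
W**4*E(-1, 5) = 0**4*(-1) = 0*(-1) = 0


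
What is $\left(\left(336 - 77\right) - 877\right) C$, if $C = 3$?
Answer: $-1854$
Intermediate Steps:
$\left(\left(336 - 77\right) - 877\right) C = \left(\left(336 - 77\right) - 877\right) 3 = \left(259 - 877\right) 3 = \left(-618\right) 3 = -1854$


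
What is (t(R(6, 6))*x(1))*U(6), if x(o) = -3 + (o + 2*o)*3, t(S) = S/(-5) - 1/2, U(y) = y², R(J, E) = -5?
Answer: 108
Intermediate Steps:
t(S) = -½ - S/5 (t(S) = S*(-⅕) - 1*½ = -S/5 - ½ = -½ - S/5)
x(o) = -3 + 9*o (x(o) = -3 + (3*o)*3 = -3 + 9*o)
(t(R(6, 6))*x(1))*U(6) = ((-½ - ⅕*(-5))*(-3 + 9*1))*6² = ((-½ + 1)*(-3 + 9))*36 = ((½)*6)*36 = 3*36 = 108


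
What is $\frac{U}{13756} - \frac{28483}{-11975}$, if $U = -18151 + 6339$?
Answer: $\frac{62590862}{41182025} \approx 1.5199$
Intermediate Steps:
$U = -11812$
$\frac{U}{13756} - \frac{28483}{-11975} = - \frac{11812}{13756} - \frac{28483}{-11975} = \left(-11812\right) \frac{1}{13756} - - \frac{28483}{11975} = - \frac{2953}{3439} + \frac{28483}{11975} = \frac{62590862}{41182025}$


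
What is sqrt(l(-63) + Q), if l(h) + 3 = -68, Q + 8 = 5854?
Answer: 5*sqrt(231) ≈ 75.993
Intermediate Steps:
Q = 5846 (Q = -8 + 5854 = 5846)
l(h) = -71 (l(h) = -3 - 68 = -71)
sqrt(l(-63) + Q) = sqrt(-71 + 5846) = sqrt(5775) = 5*sqrt(231)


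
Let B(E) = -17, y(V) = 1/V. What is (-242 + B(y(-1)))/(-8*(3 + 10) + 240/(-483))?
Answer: 41699/16824 ≈ 2.4785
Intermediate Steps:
(-242 + B(y(-1)))/(-8*(3 + 10) + 240/(-483)) = (-242 - 17)/(-8*(3 + 10) + 240/(-483)) = -259/(-8*13 + 240*(-1/483)) = -259/(-104 - 80/161) = -259/(-16824/161) = -259*(-161/16824) = 41699/16824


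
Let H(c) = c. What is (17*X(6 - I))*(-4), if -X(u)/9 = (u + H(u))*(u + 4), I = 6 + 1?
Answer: -3672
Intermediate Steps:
I = 7
X(u) = -18*u*(4 + u) (X(u) = -9*(u + u)*(u + 4) = -9*2*u*(4 + u) = -18*u*(4 + u))
(17*X(6 - I))*(-4) = (17*(18*(6 - 1*7)*(-4 - (6 - 1*7))))*(-4) = (17*(18*(6 - 7)*(-4 - (6 - 7))))*(-4) = (17*(18*(-1)*(-4 - 1*(-1))))*(-4) = (17*(18*(-1)*(-4 + 1)))*(-4) = (17*(18*(-1)*(-3)))*(-4) = (17*54)*(-4) = 918*(-4) = -3672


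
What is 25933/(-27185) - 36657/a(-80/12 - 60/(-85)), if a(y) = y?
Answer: 50814664163/8264240 ≈ 6148.7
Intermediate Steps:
25933/(-27185) - 36657/a(-80/12 - 60/(-85)) = 25933/(-27185) - 36657/(-80/12 - 60/(-85)) = 25933*(-1/27185) - 36657/(-80*1/12 - 60*(-1/85)) = -25933/27185 - 36657/(-20/3 + 12/17) = -25933/27185 - 36657/(-304/51) = -25933/27185 - 36657*(-51/304) = -25933/27185 + 1869507/304 = 50814664163/8264240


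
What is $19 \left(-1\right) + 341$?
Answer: $322$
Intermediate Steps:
$19 \left(-1\right) + 341 = -19 + 341 = 322$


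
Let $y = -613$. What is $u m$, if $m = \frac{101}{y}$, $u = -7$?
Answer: $\frac{707}{613} \approx 1.1533$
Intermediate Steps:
$m = - \frac{101}{613}$ ($m = \frac{101}{-613} = 101 \left(- \frac{1}{613}\right) = - \frac{101}{613} \approx -0.16476$)
$u m = \left(-7\right) \left(- \frac{101}{613}\right) = \frac{707}{613}$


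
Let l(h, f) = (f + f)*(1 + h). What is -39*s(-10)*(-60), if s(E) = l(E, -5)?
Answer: 210600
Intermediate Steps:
l(h, f) = 2*f*(1 + h) (l(h, f) = (2*f)*(1 + h) = 2*f*(1 + h))
s(E) = -10 - 10*E (s(E) = 2*(-5)*(1 + E) = -10 - 10*E)
-39*s(-10)*(-60) = -39*(-10 - 10*(-10))*(-60) = -39*(-10 + 100)*(-60) = -39*90*(-60) = -3510*(-60) = 210600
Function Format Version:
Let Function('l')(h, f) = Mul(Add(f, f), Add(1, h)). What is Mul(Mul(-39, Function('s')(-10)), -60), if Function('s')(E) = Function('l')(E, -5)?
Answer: 210600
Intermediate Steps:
Function('l')(h, f) = Mul(2, f, Add(1, h)) (Function('l')(h, f) = Mul(Mul(2, f), Add(1, h)) = Mul(2, f, Add(1, h)))
Function('s')(E) = Add(-10, Mul(-10, E)) (Function('s')(E) = Mul(2, -5, Add(1, E)) = Add(-10, Mul(-10, E)))
Mul(Mul(-39, Function('s')(-10)), -60) = Mul(Mul(-39, Add(-10, Mul(-10, -10))), -60) = Mul(Mul(-39, Add(-10, 100)), -60) = Mul(Mul(-39, 90), -60) = Mul(-3510, -60) = 210600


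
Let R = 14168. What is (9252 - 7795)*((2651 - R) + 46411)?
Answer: 50840558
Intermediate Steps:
(9252 - 7795)*((2651 - R) + 46411) = (9252 - 7795)*((2651 - 1*14168) + 46411) = 1457*((2651 - 14168) + 46411) = 1457*(-11517 + 46411) = 1457*34894 = 50840558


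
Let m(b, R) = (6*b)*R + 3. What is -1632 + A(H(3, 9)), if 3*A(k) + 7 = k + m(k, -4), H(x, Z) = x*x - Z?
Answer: -4900/3 ≈ -1633.3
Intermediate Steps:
H(x, Z) = x² - Z
m(b, R) = 3 + 6*R*b (m(b, R) = 6*R*b + 3 = 3 + 6*R*b)
A(k) = -4/3 - 23*k/3 (A(k) = -7/3 + (k + (3 + 6*(-4)*k))/3 = -7/3 + (k + (3 - 24*k))/3 = -7/3 + (3 - 23*k)/3 = -7/3 + (1 - 23*k/3) = -4/3 - 23*k/3)
-1632 + A(H(3, 9)) = -1632 + (-4/3 - 23*(3² - 1*9)/3) = -1632 + (-4/3 - 23*(9 - 9)/3) = -1632 + (-4/3 - 23/3*0) = -1632 + (-4/3 + 0) = -1632 - 4/3 = -4900/3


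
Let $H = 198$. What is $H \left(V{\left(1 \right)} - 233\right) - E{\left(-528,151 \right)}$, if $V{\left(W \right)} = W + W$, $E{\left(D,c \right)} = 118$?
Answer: $-45856$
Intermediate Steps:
$V{\left(W \right)} = 2 W$
$H \left(V{\left(1 \right)} - 233\right) - E{\left(-528,151 \right)} = 198 \left(2 \cdot 1 - 233\right) - 118 = 198 \left(2 - 233\right) - 118 = 198 \left(-231\right) - 118 = -45738 - 118 = -45856$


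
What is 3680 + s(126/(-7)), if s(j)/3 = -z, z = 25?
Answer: 3605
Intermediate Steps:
s(j) = -75 (s(j) = 3*(-1*25) = 3*(-25) = -75)
3680 + s(126/(-7)) = 3680 - 75 = 3605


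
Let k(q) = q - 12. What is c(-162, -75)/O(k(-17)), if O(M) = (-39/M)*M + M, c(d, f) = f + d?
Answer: 237/68 ≈ 3.4853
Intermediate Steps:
k(q) = -12 + q
c(d, f) = d + f
O(M) = -39 + M
c(-162, -75)/O(k(-17)) = (-162 - 75)/(-39 + (-12 - 17)) = -237/(-39 - 29) = -237/(-68) = -237*(-1/68) = 237/68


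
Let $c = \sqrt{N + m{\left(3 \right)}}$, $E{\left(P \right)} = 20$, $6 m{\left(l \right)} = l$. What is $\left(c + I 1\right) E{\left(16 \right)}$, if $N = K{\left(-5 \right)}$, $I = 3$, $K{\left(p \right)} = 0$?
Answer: $60 + 10 \sqrt{2} \approx 74.142$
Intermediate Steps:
$m{\left(l \right)} = \frac{l}{6}$
$N = 0$
$c = \frac{\sqrt{2}}{2}$ ($c = \sqrt{0 + \frac{1}{6} \cdot 3} = \sqrt{0 + \frac{1}{2}} = \sqrt{\frac{1}{2}} = \frac{\sqrt{2}}{2} \approx 0.70711$)
$\left(c + I 1\right) E{\left(16 \right)} = \left(\frac{\sqrt{2}}{2} + 3 \cdot 1\right) 20 = \left(\frac{\sqrt{2}}{2} + 3\right) 20 = \left(3 + \frac{\sqrt{2}}{2}\right) 20 = 60 + 10 \sqrt{2}$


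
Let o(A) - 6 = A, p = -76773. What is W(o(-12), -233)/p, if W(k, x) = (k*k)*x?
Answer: 2796/25591 ≈ 0.10926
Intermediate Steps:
o(A) = 6 + A
W(k, x) = x*k**2 (W(k, x) = k**2*x = x*k**2)
W(o(-12), -233)/p = -233*(6 - 12)**2/(-76773) = -233*(-6)**2*(-1/76773) = -233*36*(-1/76773) = -8388*(-1/76773) = 2796/25591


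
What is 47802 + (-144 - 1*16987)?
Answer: 30671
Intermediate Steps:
47802 + (-144 - 1*16987) = 47802 + (-144 - 16987) = 47802 - 17131 = 30671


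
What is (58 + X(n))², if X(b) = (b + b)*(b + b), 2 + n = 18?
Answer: 1170724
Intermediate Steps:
n = 16 (n = -2 + 18 = 16)
X(b) = 4*b² (X(b) = (2*b)*(2*b) = 4*b²)
(58 + X(n))² = (58 + 4*16²)² = (58 + 4*256)² = (58 + 1024)² = 1082² = 1170724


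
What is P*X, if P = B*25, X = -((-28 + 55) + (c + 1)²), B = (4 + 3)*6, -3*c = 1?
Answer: -86450/3 ≈ -28817.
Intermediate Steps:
c = -⅓ (c = -⅓*1 = -⅓ ≈ -0.33333)
B = 42 (B = 7*6 = 42)
X = -247/9 (X = -((-28 + 55) + (-⅓ + 1)²) = -(27 + (⅔)²) = -(27 + 4/9) = -1*247/9 = -247/9 ≈ -27.444)
P = 1050 (P = 42*25 = 1050)
P*X = 1050*(-247/9) = -86450/3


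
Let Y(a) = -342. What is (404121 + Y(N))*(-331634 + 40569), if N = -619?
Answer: -117525934635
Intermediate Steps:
(404121 + Y(N))*(-331634 + 40569) = (404121 - 342)*(-331634 + 40569) = 403779*(-291065) = -117525934635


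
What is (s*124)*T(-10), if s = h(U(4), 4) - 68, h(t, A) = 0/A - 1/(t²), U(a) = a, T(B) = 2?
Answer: -33759/2 ≈ -16880.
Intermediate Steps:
h(t, A) = -1/t² (h(t, A) = 0 - 1/t² = -1/t²)
s = -1089/16 (s = -1/4² - 68 = -1*1/16 - 68 = -1/16 - 68 = -1089/16 ≈ -68.063)
(s*124)*T(-10) = -1089/16*124*2 = -33759/4*2 = -33759/2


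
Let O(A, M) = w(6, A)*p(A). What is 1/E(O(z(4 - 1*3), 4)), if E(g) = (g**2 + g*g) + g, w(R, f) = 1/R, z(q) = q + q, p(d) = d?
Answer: 9/5 ≈ 1.8000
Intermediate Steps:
z(q) = 2*q
O(A, M) = A/6
E(g) = g + 2*g**2 (E(g) = (g**2 + g**2) + g = 2*g**2 + g = g + 2*g**2)
1/E(O(z(4 - 1*3), 4)) = 1/(((2*(4 - 1*3))/6)*(1 + 2*((2*(4 - 1*3))/6))) = 1/(((2*(4 - 3))/6)*(1 + 2*((2*(4 - 3))/6))) = 1/(((2*1)/6)*(1 + 2*((2*1)/6))) = 1/(((1/6)*2)*(1 + 2*((1/6)*2))) = 1/((1 + 2*(1/3))/3) = 1/((1 + 2/3)/3) = 1/((1/3)*(5/3)) = 1/(5/9) = 9/5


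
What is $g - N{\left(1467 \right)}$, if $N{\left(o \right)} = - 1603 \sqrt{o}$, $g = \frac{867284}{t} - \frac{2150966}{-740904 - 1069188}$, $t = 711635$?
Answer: $\frac{1550283259769}{644062410210} + 4809 \sqrt{163} \approx 61400.0$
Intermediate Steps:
$g = \frac{1550283259769}{644062410210}$ ($g = \frac{867284}{711635} - \frac{2150966}{-740904 - 1069188} = 867284 \cdot \frac{1}{711635} - \frac{2150966}{-1810092} = \frac{867284}{711635} - - \frac{1075483}{905046} = \frac{867284}{711635} + \frac{1075483}{905046} = \frac{1550283259769}{644062410210} \approx 2.407$)
$g - N{\left(1467 \right)} = \frac{1550283259769}{644062410210} - - 1603 \sqrt{1467} = \frac{1550283259769}{644062410210} - - 1603 \cdot 3 \sqrt{163} = \frac{1550283259769}{644062410210} - - 4809 \sqrt{163} = \frac{1550283259769}{644062410210} + 4809 \sqrt{163}$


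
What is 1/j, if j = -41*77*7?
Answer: -1/22099 ≈ -4.5251e-5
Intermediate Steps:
j = -22099 (j = -3157*7 = -22099)
1/j = 1/(-22099) = -1/22099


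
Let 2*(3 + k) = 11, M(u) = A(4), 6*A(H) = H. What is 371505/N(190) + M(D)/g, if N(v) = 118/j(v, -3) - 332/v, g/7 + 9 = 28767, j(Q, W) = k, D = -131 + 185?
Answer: 10657031442343/1303858962 ≈ 8173.5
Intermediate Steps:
A(H) = H/6
D = 54
M(u) = ⅔ (M(u) = (⅙)*4 = ⅔)
k = 5/2 (k = -3 + (½)*11 = -3 + 11/2 = 5/2 ≈ 2.5000)
j(Q, W) = 5/2
g = 201306 (g = -63 + 7*28767 = -63 + 201369 = 201306)
N(v) = 236/5 - 332/v (N(v) = 118/(5/2) - 332/v = 118*(⅖) - 332/v = 236/5 - 332/v)
371505/N(190) + M(D)/g = 371505/(236/5 - 332/190) + (⅔)/201306 = 371505/(236/5 - 332*1/190) + (⅔)*(1/201306) = 371505/(236/5 - 166/95) + 1/301959 = 371505/(4318/95) + 1/301959 = 371505*(95/4318) + 1/301959 = 35292975/4318 + 1/301959 = 10657031442343/1303858962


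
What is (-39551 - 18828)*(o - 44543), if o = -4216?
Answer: 2846501661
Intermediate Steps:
(-39551 - 18828)*(o - 44543) = (-39551 - 18828)*(-4216 - 44543) = -58379*(-48759) = 2846501661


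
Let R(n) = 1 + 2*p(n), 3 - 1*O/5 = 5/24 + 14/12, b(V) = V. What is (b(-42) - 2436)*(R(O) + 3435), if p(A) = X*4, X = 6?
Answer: -8633352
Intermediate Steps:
O = 65/8 (O = 15 - 5*(5/24 + 14/12) = 15 - 5*(5*(1/24) + 14*(1/12)) = 15 - 5*(5/24 + 7/6) = 15 - 5*11/8 = 15 - 55/8 = 65/8 ≈ 8.1250)
p(A) = 24 (p(A) = 6*4 = 24)
R(n) = 49 (R(n) = 1 + 2*24 = 1 + 48 = 49)
(b(-42) - 2436)*(R(O) + 3435) = (-42 - 2436)*(49 + 3435) = -2478*3484 = -8633352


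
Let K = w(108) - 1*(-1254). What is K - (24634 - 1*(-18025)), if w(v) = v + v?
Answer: -41189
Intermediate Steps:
w(v) = 2*v
K = 1470 (K = 2*108 - 1*(-1254) = 216 + 1254 = 1470)
K - (24634 - 1*(-18025)) = 1470 - (24634 - 1*(-18025)) = 1470 - (24634 + 18025) = 1470 - 1*42659 = 1470 - 42659 = -41189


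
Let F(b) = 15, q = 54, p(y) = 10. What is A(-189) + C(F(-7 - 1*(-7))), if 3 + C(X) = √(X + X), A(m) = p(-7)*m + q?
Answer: -1839 + √30 ≈ -1833.5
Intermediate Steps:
A(m) = 54 + 10*m (A(m) = 10*m + 54 = 54 + 10*m)
C(X) = -3 + √2*√X (C(X) = -3 + √(X + X) = -3 + √(2*X) = -3 + √2*√X)
A(-189) + C(F(-7 - 1*(-7))) = (54 + 10*(-189)) + (-3 + √2*√15) = (54 - 1890) + (-3 + √30) = -1836 + (-3 + √30) = -1839 + √30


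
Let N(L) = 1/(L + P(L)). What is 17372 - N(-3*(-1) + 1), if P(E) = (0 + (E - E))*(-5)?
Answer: 69487/4 ≈ 17372.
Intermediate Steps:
P(E) = 0 (P(E) = (0 + 0)*(-5) = 0*(-5) = 0)
N(L) = 1/L (N(L) = 1/(L + 0) = 1/L)
17372 - N(-3*(-1) + 1) = 17372 - 1/(-3*(-1) + 1) = 17372 - 1/(3 + 1) = 17372 - 1/4 = 17372 - 1*¼ = 17372 - ¼ = 69487/4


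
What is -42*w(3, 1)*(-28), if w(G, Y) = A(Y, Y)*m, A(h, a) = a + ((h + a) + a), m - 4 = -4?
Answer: 0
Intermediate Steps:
m = 0 (m = 4 - 4 = 0)
A(h, a) = h + 3*a (A(h, a) = a + ((a + h) + a) = a + (h + 2*a) = h + 3*a)
w(G, Y) = 0 (w(G, Y) = (Y + 3*Y)*0 = (4*Y)*0 = 0)
-42*w(3, 1)*(-28) = -42*0*(-28) = 0*(-28) = 0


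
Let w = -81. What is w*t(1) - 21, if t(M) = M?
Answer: -102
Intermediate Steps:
w*t(1) - 21 = -81*1 - 21 = -81 - 21 = -102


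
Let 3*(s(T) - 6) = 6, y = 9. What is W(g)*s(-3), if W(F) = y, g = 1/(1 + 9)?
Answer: 72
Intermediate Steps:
s(T) = 8 (s(T) = 6 + (1/3)*6 = 6 + 2 = 8)
g = 1/10 ≈ 0.10000
W(F) = 9
W(g)*s(-3) = 9*8 = 72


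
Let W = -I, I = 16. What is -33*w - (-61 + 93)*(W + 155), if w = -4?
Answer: -4316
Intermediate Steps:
W = -16 (W = -1*16 = -16)
-33*w - (-61 + 93)*(W + 155) = -33*(-4) - (-61 + 93)*(-16 + 155) = 132 - 32*139 = 132 - 1*4448 = 132 - 4448 = -4316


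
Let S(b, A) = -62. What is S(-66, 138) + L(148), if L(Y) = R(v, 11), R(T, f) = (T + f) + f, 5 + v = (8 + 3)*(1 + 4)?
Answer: 10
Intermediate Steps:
v = 50 (v = -5 + (8 + 3)*(1 + 4) = -5 + 11*5 = -5 + 55 = 50)
R(T, f) = T + 2*f
L(Y) = 72 (L(Y) = 50 + 2*11 = 50 + 22 = 72)
S(-66, 138) + L(148) = -62 + 72 = 10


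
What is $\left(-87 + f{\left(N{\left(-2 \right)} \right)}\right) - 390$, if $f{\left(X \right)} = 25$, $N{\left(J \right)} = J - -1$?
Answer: $-452$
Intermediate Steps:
$N{\left(J \right)} = 1 + J$ ($N{\left(J \right)} = J + 1 = 1 + J$)
$\left(-87 + f{\left(N{\left(-2 \right)} \right)}\right) - 390 = \left(-87 + 25\right) - 390 = -62 - 390 = -452$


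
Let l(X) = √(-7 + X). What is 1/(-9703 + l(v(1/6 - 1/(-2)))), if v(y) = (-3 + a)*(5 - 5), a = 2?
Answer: -9703/94148216 - I*√7/94148216 ≈ -0.00010306 - 2.8102e-8*I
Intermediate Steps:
v(y) = 0 (v(y) = (-3 + 2)*(5 - 5) = -1*0 = 0)
1/(-9703 + l(v(1/6 - 1/(-2)))) = 1/(-9703 + √(-7 + 0)) = 1/(-9703 + √(-7)) = 1/(-9703 + I*√7)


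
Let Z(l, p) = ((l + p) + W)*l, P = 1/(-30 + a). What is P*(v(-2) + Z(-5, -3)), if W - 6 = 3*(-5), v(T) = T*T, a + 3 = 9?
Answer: -89/24 ≈ -3.7083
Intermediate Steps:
a = 6 (a = -3 + 9 = 6)
v(T) = T**2
W = -9 (W = 6 + 3*(-5) = 6 - 15 = -9)
P = -1/24 (P = 1/(-30 + 6) = 1/(-24) = -1/24 ≈ -0.041667)
Z(l, p) = l*(-9 + l + p) (Z(l, p) = ((l + p) - 9)*l = (-9 + l + p)*l = l*(-9 + l + p))
P*(v(-2) + Z(-5, -3)) = -((-2)**2 - 5*(-9 - 5 - 3))/24 = -(4 - 5*(-17))/24 = -(4 + 85)/24 = -1/24*89 = -89/24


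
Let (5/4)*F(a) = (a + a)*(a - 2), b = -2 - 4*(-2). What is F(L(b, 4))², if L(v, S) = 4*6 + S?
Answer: 33918976/25 ≈ 1.3568e+6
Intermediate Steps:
b = 6 (b = -2 + 8 = 6)
L(v, S) = 24 + S
F(a) = 8*a*(-2 + a)/5 (F(a) = 4*((a + a)*(a - 2))/5 = 4*((2*a)*(-2 + a))/5 = 4*(2*a*(-2 + a))/5 = 8*a*(-2 + a)/5)
F(L(b, 4))² = (8*(24 + 4)*(-2 + (24 + 4))/5)² = ((8/5)*28*(-2 + 28))² = ((8/5)*28*26)² = (5824/5)² = 33918976/25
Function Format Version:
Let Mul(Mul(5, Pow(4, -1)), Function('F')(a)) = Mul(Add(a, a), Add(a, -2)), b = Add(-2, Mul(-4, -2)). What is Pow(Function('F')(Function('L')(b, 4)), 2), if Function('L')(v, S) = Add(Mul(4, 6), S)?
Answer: Rational(33918976, 25) ≈ 1.3568e+6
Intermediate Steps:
b = 6 (b = Add(-2, 8) = 6)
Function('L')(v, S) = Add(24, S)
Function('F')(a) = Mul(Rational(8, 5), a, Add(-2, a)) (Function('F')(a) = Mul(Rational(4, 5), Mul(Add(a, a), Add(a, -2))) = Mul(Rational(4, 5), Mul(Mul(2, a), Add(-2, a))) = Mul(Rational(4, 5), Mul(2, a, Add(-2, a))) = Mul(Rational(8, 5), a, Add(-2, a)))
Pow(Function('F')(Function('L')(b, 4)), 2) = Pow(Mul(Rational(8, 5), Add(24, 4), Add(-2, Add(24, 4))), 2) = Pow(Mul(Rational(8, 5), 28, Add(-2, 28)), 2) = Pow(Mul(Rational(8, 5), 28, 26), 2) = Pow(Rational(5824, 5), 2) = Rational(33918976, 25)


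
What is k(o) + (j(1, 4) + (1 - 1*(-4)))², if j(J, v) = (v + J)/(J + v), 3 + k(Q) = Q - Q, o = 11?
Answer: 33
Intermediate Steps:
k(Q) = -3 (k(Q) = -3 + (Q - Q) = -3 + 0 = -3)
j(J, v) = 1 (j(J, v) = (J + v)/(J + v) = 1)
k(o) + (j(1, 4) + (1 - 1*(-4)))² = -3 + (1 + (1 - 1*(-4)))² = -3 + (1 + (1 + 4))² = -3 + (1 + 5)² = -3 + 6² = -3 + 36 = 33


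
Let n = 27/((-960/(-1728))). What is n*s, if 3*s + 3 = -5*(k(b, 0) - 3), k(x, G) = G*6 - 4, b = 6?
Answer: 2592/5 ≈ 518.40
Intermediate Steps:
k(x, G) = -4 + 6*G (k(x, G) = 6*G - 4 = -4 + 6*G)
s = 32/3 (s = -1 + (-5*((-4 + 6*0) - 3))/3 = -1 + (-5*((-4 + 0) - 3))/3 = -1 + (-5*(-4 - 3))/3 = -1 + (-5*(-7))/3 = -1 + (⅓)*35 = -1 + 35/3 = 32/3 ≈ 10.667)
n = 243/5 (n = 27/((-960*(-1/1728))) = 27/(5/9) = 27*(9/5) = 243/5 ≈ 48.600)
n*s = (243/5)*(32/3) = 2592/5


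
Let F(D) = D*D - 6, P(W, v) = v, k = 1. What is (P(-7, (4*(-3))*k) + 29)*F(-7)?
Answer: 731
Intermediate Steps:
F(D) = -6 + D² (F(D) = D² - 6 = -6 + D²)
(P(-7, (4*(-3))*k) + 29)*F(-7) = ((4*(-3))*1 + 29)*(-6 + (-7)²) = (-12*1 + 29)*(-6 + 49) = (-12 + 29)*43 = 17*43 = 731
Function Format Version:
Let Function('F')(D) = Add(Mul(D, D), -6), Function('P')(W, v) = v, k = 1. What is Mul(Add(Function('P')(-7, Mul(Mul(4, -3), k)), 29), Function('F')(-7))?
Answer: 731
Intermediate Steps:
Function('F')(D) = Add(-6, Pow(D, 2)) (Function('F')(D) = Add(Pow(D, 2), -6) = Add(-6, Pow(D, 2)))
Mul(Add(Function('P')(-7, Mul(Mul(4, -3), k)), 29), Function('F')(-7)) = Mul(Add(Mul(Mul(4, -3), 1), 29), Add(-6, Pow(-7, 2))) = Mul(Add(Mul(-12, 1), 29), Add(-6, 49)) = Mul(Add(-12, 29), 43) = Mul(17, 43) = 731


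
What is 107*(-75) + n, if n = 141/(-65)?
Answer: -521766/65 ≈ -8027.2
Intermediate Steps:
n = -141/65 (n = 141*(-1/65) = -141/65 ≈ -2.1692)
107*(-75) + n = 107*(-75) - 141/65 = -8025 - 141/65 = -521766/65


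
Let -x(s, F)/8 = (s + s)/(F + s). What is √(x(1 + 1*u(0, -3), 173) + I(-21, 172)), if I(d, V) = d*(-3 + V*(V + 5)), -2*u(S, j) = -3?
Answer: I*√8750846949/117 ≈ 799.54*I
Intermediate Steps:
u(S, j) = 3/2 (u(S, j) = -½*(-3) = 3/2)
x(s, F) = -16*s/(F + s) (x(s, F) = -8*(s + s)/(F + s) = -8*2*s/(F + s) = -16*s/(F + s))
I(d, V) = d*(-3 + V*(5 + V))
√(x(1 + 1*u(0, -3), 173) + I(-21, 172)) = √(-16*(1 + 1*(3/2))/(173 + (1 + 1*(3/2))) - 21*(-3 + 172² + 5*172)) = √(-16*(1 + 3/2)/(173 + (1 + 3/2)) - 21*(-3 + 29584 + 860)) = √(-16*5/2/(173 + 5/2) - 21*30441) = √(-16*5/2/351/2 - 639261) = √(-16*5/2*2/351 - 639261) = √(-80/351 - 639261) = √(-224380691/351) = I*√8750846949/117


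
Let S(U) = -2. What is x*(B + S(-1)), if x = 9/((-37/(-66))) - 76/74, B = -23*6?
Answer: -77840/37 ≈ -2103.8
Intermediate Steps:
B = -138
x = 556/37 (x = 9/((-37*(-1/66))) - 76*1/74 = 9/(37/66) - 38/37 = 9*(66/37) - 38/37 = 594/37 - 38/37 = 556/37 ≈ 15.027)
x*(B + S(-1)) = 556*(-138 - 2)/37 = (556/37)*(-140) = -77840/37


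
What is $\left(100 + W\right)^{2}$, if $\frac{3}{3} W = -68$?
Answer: $1024$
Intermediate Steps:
$W = -68$
$\left(100 + W\right)^{2} = \left(100 - 68\right)^{2} = 32^{2} = 1024$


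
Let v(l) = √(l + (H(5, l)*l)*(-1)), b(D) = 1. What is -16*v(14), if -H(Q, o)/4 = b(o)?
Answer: -16*√70 ≈ -133.87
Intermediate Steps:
H(Q, o) = -4 (H(Q, o) = -4*1 = -4)
v(l) = √5*√l (v(l) = √(l - 4*l*(-1)) = √(l + 4*l) = √(5*l) = √5*√l)
-16*v(14) = -16*√5*√14 = -16*√70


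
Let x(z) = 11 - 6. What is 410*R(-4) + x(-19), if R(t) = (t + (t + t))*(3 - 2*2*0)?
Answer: -14755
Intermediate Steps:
R(t) = 9*t (R(t) = (t + 2*t)*(3 - 4*0) = (3*t)*(3 + 0) = (3*t)*3 = 9*t)
x(z) = 5
410*R(-4) + x(-19) = 410*(9*(-4)) + 5 = 410*(-36) + 5 = -14760 + 5 = -14755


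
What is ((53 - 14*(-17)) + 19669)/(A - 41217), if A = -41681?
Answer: -9980/41449 ≈ -0.24078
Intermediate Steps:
((53 - 14*(-17)) + 19669)/(A - 41217) = ((53 - 14*(-17)) + 19669)/(-41681 - 41217) = ((53 + 238) + 19669)/(-82898) = (291 + 19669)*(-1/82898) = 19960*(-1/82898) = -9980/41449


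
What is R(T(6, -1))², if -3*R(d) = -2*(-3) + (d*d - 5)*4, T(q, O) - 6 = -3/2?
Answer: 4489/9 ≈ 498.78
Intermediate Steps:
T(q, O) = 9/2 (T(q, O) = 6 - 3/2 = 9/2)
R(d) = 14/3 - 4*d²/3 (R(d) = -(-2*(-3) + (d*d - 5)*4)/3 = -(6 + (d² - 5)*4)/3 = -(6 + (-5 + d²)*4)/3 = -(6 + (-20 + 4*d²))/3 = -(-14 + 4*d²)/3 = 14/3 - 4*d²/3)
R(T(6, -1))² = (14/3 - 4*(9/2)²/3)² = (14/3 - 4/3*81/4)² = (14/3 - 27)² = (-67/3)² = 4489/9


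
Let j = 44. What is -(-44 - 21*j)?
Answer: 968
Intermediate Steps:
-(-44 - 21*j) = -(-44 - 21*44) = -(-44 - 924) = -1*(-968) = 968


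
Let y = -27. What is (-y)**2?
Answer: 729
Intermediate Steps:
(-y)**2 = (-1*(-27))**2 = 27**2 = 729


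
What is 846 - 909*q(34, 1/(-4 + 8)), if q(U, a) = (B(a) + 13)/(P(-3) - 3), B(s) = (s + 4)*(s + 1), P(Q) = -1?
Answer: 320481/64 ≈ 5007.5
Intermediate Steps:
B(s) = (1 + s)*(4 + s) (B(s) = (4 + s)*(1 + s) = (1 + s)*(4 + s))
q(U, a) = -17/4 - 5*a/4 - a²/4 (q(U, a) = ((4 + a² + 5*a) + 13)/(-1 - 3) = (17 + a² + 5*a)/(-4) = (17 + a² + 5*a)*(-¼) = -17/4 - 5*a/4 - a²/4)
846 - 909*q(34, 1/(-4 + 8)) = 846 - 909*(-17/4 - 5/(4*(-4 + 8)) - 1/(4*(-4 + 8)²)) = 846 - 909*(-17/4 - 5/4/4 - (1/4)²/4) = 846 - 909*(-17/4 - 5/4*¼ - (¼)²/4) = 846 - 909*(-17/4 - 5/16 - ¼*1/16) = 846 - 909*(-17/4 - 5/16 - 1/64) = 846 - 909*(-293/64) = 846 + 266337/64 = 320481/64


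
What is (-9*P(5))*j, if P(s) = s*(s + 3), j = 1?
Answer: -360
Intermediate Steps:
P(s) = s*(3 + s)
(-9*P(5))*j = -45*(3 + 5)*1 = -45*8*1 = -9*40*1 = -360*1 = -360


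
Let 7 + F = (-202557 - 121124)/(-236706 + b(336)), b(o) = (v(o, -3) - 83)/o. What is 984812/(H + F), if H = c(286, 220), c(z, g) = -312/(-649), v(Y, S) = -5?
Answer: -6354144195509044/33240279455 ≈ -1.9116e+5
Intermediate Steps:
c(z, g) = 312/649 (c(z, g) = -312*(-1/649) = 312/649)
H = 312/649 ≈ 0.48074
b(o) = -88/o (b(o) = (-5 - 83)/o = -88/o)
F = -55997039/9941663 (F = -7 + (-202557 - 121124)/(-236706 - 88/336) = -7 - 323681/(-236706 - 88*1/336) = -7 - 323681/(-236706 - 11/42) = -7 - 323681/(-9941663/42) = -7 - 323681*(-42/9941663) = -7 + 13594602/9941663 = -55997039/9941663 ≈ -5.6326)
984812/(H + F) = 984812/(312/649 - 55997039/9941663) = 984812/(-33240279455/6452139287) = 984812*(-6452139287/33240279455) = -6354144195509044/33240279455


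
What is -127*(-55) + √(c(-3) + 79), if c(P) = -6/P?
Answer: 6994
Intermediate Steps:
-127*(-55) + √(c(-3) + 79) = -127*(-55) + √(-6/(-3) + 79) = 6985 + √(-6*(-⅓) + 79) = 6985 + √(2 + 79) = 6985 + √81 = 6985 + 9 = 6994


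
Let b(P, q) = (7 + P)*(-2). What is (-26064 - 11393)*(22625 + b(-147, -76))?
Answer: -857952585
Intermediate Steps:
b(P, q) = -14 - 2*P
(-26064 - 11393)*(22625 + b(-147, -76)) = (-26064 - 11393)*(22625 + (-14 - 2*(-147))) = -37457*(22625 + (-14 + 294)) = -37457*(22625 + 280) = -37457*22905 = -857952585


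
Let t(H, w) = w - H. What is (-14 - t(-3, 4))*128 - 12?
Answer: -2700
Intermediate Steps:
(-14 - t(-3, 4))*128 - 12 = (-14 - (4 - 1*(-3)))*128 - 12 = (-14 - (4 + 3))*128 - 12 = (-14 - 1*7)*128 - 12 = (-14 - 7)*128 - 12 = -21*128 - 12 = -2688 - 12 = -2700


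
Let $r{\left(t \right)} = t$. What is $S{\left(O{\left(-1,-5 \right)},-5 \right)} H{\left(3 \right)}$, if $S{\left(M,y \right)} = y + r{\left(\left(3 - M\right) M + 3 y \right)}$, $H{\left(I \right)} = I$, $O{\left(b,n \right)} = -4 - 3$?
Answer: $-270$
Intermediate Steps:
$O{\left(b,n \right)} = -7$
$S{\left(M,y \right)} = 4 y + M \left(3 - M\right)$ ($S{\left(M,y \right)} = y + \left(\left(3 - M\right) M + 3 y\right) = y + \left(M \left(3 - M\right) + 3 y\right) = y + \left(3 y + M \left(3 - M\right)\right) = 4 y + M \left(3 - M\right)$)
$S{\left(O{\left(-1,-5 \right)},-5 \right)} H{\left(3 \right)} = \left(- \left(-7\right)^{2} + 3 \left(-7\right) + 4 \left(-5\right)\right) 3 = \left(\left(-1\right) 49 - 21 - 20\right) 3 = \left(-49 - 21 - 20\right) 3 = \left(-90\right) 3 = -270$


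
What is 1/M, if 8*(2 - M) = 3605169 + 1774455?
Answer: -1/672451 ≈ -1.4871e-6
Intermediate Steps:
M = -672451 (M = 2 - (3605169 + 1774455)/8 = 2 - ⅛*5379624 = 2 - 672453 = -672451)
1/M = 1/(-672451) = -1/672451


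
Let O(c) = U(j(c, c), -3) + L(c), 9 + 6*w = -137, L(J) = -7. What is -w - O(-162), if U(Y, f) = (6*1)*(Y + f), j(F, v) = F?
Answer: 3064/3 ≈ 1021.3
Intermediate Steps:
U(Y, f) = 6*Y + 6*f (U(Y, f) = 6*(Y + f) = 6*Y + 6*f)
w = -73/3 (w = -3/2 + (⅙)*(-137) = -3/2 - 137/6 = -73/3 ≈ -24.333)
O(c) = -25 + 6*c (O(c) = (6*c + 6*(-3)) - 7 = (6*c - 18) - 7 = (-18 + 6*c) - 7 = -25 + 6*c)
-w - O(-162) = -1*(-73/3) - (-25 + 6*(-162)) = 73/3 - (-25 - 972) = 73/3 - 1*(-997) = 73/3 + 997 = 3064/3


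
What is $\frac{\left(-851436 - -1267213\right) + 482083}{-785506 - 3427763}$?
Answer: $- \frac{897860}{4213269} \approx -0.2131$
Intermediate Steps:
$\frac{\left(-851436 - -1267213\right) + 482083}{-785506 - 3427763} = \frac{\left(-851436 + 1267213\right) + 482083}{-4213269} = \left(415777 + 482083\right) \left(- \frac{1}{4213269}\right) = 897860 \left(- \frac{1}{4213269}\right) = - \frac{897860}{4213269}$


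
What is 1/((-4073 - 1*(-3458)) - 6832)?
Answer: -1/7447 ≈ -0.00013428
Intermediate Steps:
1/((-4073 - 1*(-3458)) - 6832) = 1/((-4073 + 3458) - 6832) = 1/(-615 - 6832) = 1/(-7447) = -1/7447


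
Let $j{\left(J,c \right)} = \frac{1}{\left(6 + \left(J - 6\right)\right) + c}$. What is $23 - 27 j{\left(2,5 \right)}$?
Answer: $\frac{134}{7} \approx 19.143$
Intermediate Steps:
$j{\left(J,c \right)} = \frac{1}{J + c}$ ($j{\left(J,c \right)} = \frac{1}{\left(6 + \left(J - 6\right)\right) + c} = \frac{1}{\left(6 + \left(-6 + J\right)\right) + c} = \frac{1}{J + c}$)
$23 - 27 j{\left(2,5 \right)} = 23 - \frac{27}{2 + 5} = 23 - \frac{27}{7} = \frac{134}{7}$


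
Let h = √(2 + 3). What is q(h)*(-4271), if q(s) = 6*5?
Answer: -128130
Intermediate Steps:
h = √5 ≈ 2.2361
q(s) = 30
q(h)*(-4271) = 30*(-4271) = -128130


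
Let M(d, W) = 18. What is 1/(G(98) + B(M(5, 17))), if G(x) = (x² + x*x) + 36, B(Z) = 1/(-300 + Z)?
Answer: 282/5426807 ≈ 5.1964e-5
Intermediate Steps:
G(x) = 36 + 2*x² (G(x) = (x² + x²) + 36 = 2*x² + 36 = 36 + 2*x²)
1/(G(98) + B(M(5, 17))) = 1/((36 + 2*98²) + 1/(-300 + 18)) = 1/((36 + 2*9604) + 1/(-282)) = 1/((36 + 19208) - 1/282) = 1/(19244 - 1/282) = 1/(5426807/282) = 282/5426807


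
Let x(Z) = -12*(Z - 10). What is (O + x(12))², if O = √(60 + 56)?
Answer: 692 - 96*√29 ≈ 175.02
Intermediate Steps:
x(Z) = 120 - 12*Z (x(Z) = -12*(-10 + Z) = 120 - 12*Z)
O = 2*√29 (O = √116 = 2*√29 ≈ 10.770)
(O + x(12))² = (2*√29 + (120 - 12*12))² = (2*√29 + (120 - 144))² = (2*√29 - 24)² = (-24 + 2*√29)²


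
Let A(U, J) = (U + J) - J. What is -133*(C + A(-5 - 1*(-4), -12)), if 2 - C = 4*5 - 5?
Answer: 1862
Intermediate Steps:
C = -13 (C = 2 - (4*5 - 5) = 2 - (20 - 5) = 2 - 1*15 = 2 - 15 = -13)
A(U, J) = U (A(U, J) = (J + U) - J = U)
-133*(C + A(-5 - 1*(-4), -12)) = -133*(-13 + (-5 - 1*(-4))) = -133*(-13 + (-5 + 4)) = -133*(-13 - 1) = -133*(-14) = 1862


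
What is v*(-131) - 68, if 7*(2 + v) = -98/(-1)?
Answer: -1640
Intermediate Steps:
v = 12 (v = -2 + (-98/(-1))/7 = -2 + (-98*(-1))/7 = -2 + (⅐)*98 = -2 + 14 = 12)
v*(-131) - 68 = 12*(-131) - 68 = -1572 - 68 = -1640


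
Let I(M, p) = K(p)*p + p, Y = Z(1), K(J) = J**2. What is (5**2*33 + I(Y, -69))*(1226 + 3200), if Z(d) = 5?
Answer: -1450634778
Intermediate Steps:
Y = 5
I(M, p) = p + p**3 (I(M, p) = p**2*p + p = p**3 + p = p + p**3)
(5**2*33 + I(Y, -69))*(1226 + 3200) = (5**2*33 + (-69 + (-69)**3))*(1226 + 3200) = (25*33 + (-69 - 328509))*4426 = (825 - 328578)*4426 = -327753*4426 = -1450634778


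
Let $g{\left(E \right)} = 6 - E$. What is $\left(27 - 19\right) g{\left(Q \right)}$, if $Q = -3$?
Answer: $72$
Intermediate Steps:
$\left(27 - 19\right) g{\left(Q \right)} = \left(27 - 19\right) \left(6 - -3\right) = 8 \left(6 + 3\right) = 8 \cdot 9 = 72$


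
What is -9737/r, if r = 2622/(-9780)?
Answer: 15871310/437 ≈ 36319.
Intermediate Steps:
r = -437/1630 (r = 2622*(-1/9780) = -437/1630 ≈ -0.26810)
-9737/r = -9737/(-437/1630) = -9737*(-1630/437) = 15871310/437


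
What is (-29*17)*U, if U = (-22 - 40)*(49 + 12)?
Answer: 1864526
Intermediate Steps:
U = -3782 (U = -62*61 = -3782)
(-29*17)*U = -29*17*(-3782) = -493*(-3782) = 1864526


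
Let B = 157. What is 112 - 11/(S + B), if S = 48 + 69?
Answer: 30677/274 ≈ 111.96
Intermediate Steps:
S = 117
112 - 11/(S + B) = 112 - 11/(117 + 157) = 112 - 11/274 = 30677/274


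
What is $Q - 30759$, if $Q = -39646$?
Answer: $-70405$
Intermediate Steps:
$Q - 30759 = -39646 - 30759 = -70405$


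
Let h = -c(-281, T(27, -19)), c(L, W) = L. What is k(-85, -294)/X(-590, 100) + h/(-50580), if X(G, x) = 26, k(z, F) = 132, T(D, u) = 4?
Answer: 11867/2340 ≈ 5.0714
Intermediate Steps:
h = 281 (h = -1*(-281) = 281)
k(-85, -294)/X(-590, 100) + h/(-50580) = 132/26 + 281/(-50580) = 132*(1/26) + 281*(-1/50580) = 66/13 - 1/180 = 11867/2340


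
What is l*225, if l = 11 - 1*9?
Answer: 450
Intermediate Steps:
l = 2 (l = 11 - 9 = 2)
l*225 = 2*225 = 450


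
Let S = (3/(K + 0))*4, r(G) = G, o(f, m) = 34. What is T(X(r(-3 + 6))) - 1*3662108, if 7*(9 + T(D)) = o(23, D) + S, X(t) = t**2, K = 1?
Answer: -25634773/7 ≈ -3.6621e+6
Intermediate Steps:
S = 12 (S = (3/(1 + 0))*4 = (3/1)*4 = (1*3)*4 = 3*4 = 12)
T(D) = -17/7 (T(D) = -9 + (34 + 12)/7 = -9 + (1/7)*46 = -9 + 46/7 = -17/7)
T(X(r(-3 + 6))) - 1*3662108 = -17/7 - 1*3662108 = -17/7 - 3662108 = -25634773/7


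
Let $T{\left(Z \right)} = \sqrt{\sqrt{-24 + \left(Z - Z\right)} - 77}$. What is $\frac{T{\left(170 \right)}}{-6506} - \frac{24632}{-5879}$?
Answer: $\frac{24632}{5879} - \frac{\sqrt{-77 + 2 i \sqrt{6}}}{6506} \approx 4.1898 - 0.0013494 i$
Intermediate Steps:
$T{\left(Z \right)} = \sqrt{-77 + 2 i \sqrt{6}}$ ($T{\left(Z \right)} = \sqrt{\sqrt{-24 + 0} - 77} = \sqrt{\sqrt{-24} - 77} = \sqrt{2 i \sqrt{6} - 77} = \sqrt{-77 + 2 i \sqrt{6}}$)
$\frac{T{\left(170 \right)}}{-6506} - \frac{24632}{-5879} = \frac{\sqrt{-77 + 2 i \sqrt{6}}}{-6506} - \frac{24632}{-5879} = \sqrt{-77 + 2 i \sqrt{6}} \left(- \frac{1}{6506}\right) - - \frac{24632}{5879} = - \frac{\sqrt{-77 + 2 i \sqrt{6}}}{6506} + \frac{24632}{5879} = \frac{24632}{5879} - \frac{\sqrt{-77 + 2 i \sqrt{6}}}{6506}$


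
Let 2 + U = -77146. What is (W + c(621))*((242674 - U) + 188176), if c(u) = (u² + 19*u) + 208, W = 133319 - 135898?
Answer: 200694261862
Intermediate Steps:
U = -77148 (U = -2 - 77146 = -77148)
W = -2579
c(u) = 208 + u² + 19*u
(W + c(621))*((242674 - U) + 188176) = (-2579 + (208 + 621² + 19*621))*((242674 - 1*(-77148)) + 188176) = (-2579 + (208 + 385641 + 11799))*((242674 + 77148) + 188176) = (-2579 + 397648)*(319822 + 188176) = 395069*507998 = 200694261862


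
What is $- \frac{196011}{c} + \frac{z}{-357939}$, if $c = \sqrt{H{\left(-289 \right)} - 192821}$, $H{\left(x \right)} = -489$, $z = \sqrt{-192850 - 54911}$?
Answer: $\frac{i \left(- 193310 \sqrt{27529} + 23386660443 \sqrt{193310}\right)}{23064396030} \approx 445.81 i$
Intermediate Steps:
$z = 3 i \sqrt{27529}$ ($z = \sqrt{-247761} = 3 i \sqrt{27529} \approx 497.76 i$)
$c = i \sqrt{193310}$ ($c = \sqrt{-489 - 192821} = \sqrt{-193310} = i \sqrt{193310} \approx 439.67 i$)
$- \frac{196011}{c} + \frac{z}{-357939} = - \frac{196011}{i \sqrt{193310}} + \frac{3 i \sqrt{27529}}{-357939} = - 196011 \left(- \frac{i \sqrt{193310}}{193310}\right) + 3 i \sqrt{27529} \left(- \frac{1}{357939}\right) = \frac{196011 i \sqrt{193310}}{193310} - \frac{i \sqrt{27529}}{119313} = - \frac{i \sqrt{27529}}{119313} + \frac{196011 i \sqrt{193310}}{193310}$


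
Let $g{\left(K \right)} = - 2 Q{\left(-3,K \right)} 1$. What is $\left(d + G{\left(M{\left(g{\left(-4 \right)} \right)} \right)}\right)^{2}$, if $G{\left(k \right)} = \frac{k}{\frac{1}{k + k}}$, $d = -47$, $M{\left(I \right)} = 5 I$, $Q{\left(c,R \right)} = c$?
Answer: $3073009$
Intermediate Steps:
$g{\left(K \right)} = 6$ ($g{\left(K \right)} = \left(-2\right) \left(-3\right) 1 = 6 \cdot 1 = 6$)
$G{\left(k \right)} = 2 k^{2}$ ($G{\left(k \right)} = \frac{k}{\frac{1}{2 k}} = \frac{k}{\frac{1}{2} \frac{1}{k}} = k 2 k = 2 k^{2}$)
$\left(d + G{\left(M{\left(g{\left(-4 \right)} \right)} \right)}\right)^{2} = \left(-47 + 2 \left(5 \cdot 6\right)^{2}\right)^{2} = \left(-47 + 2 \cdot 30^{2}\right)^{2} = \left(-47 + 2 \cdot 900\right)^{2} = \left(-47 + 1800\right)^{2} = 1753^{2} = 3073009$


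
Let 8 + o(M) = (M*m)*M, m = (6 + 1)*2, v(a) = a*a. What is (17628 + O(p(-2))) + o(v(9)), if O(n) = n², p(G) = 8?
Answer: 109538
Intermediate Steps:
v(a) = a²
m = 14 (m = 7*2 = 14)
o(M) = -8 + 14*M² (o(M) = -8 + (M*14)*M = -8 + (14*M)*M = -8 + 14*M²)
(17628 + O(p(-2))) + o(v(9)) = (17628 + 8²) + (-8 + 14*(9²)²) = (17628 + 64) + (-8 + 14*81²) = 17692 + (-8 + 14*6561) = 17692 + (-8 + 91854) = 17692 + 91846 = 109538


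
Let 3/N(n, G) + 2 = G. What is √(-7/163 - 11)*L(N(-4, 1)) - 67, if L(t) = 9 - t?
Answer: -67 + 360*I*√326/163 ≈ -67.0 + 39.877*I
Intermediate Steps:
N(n, G) = 3/(-2 + G)
√(-7/163 - 11)*L(N(-4, 1)) - 67 = √(-7/163 - 11)*(9 - 3/(-2 + 1)) - 67 = √(-7*1/163 - 11)*(9 - 3/(-1)) - 67 = √(-7/163 - 11)*(9 - 3*(-1)) - 67 = √(-1800/163)*(9 - 1*(-3)) - 67 = (30*I*√326/163)*(9 + 3) - 67 = (30*I*√326/163)*12 - 67 = 360*I*√326/163 - 67 = -67 + 360*I*√326/163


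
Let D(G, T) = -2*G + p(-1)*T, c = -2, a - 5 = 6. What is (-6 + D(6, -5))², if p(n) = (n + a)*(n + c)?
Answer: 17424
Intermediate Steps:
a = 11 (a = 5 + 6 = 11)
p(n) = (-2 + n)*(11 + n) (p(n) = (n + 11)*(n - 2) = (11 + n)*(-2 + n) = (-2 + n)*(11 + n))
D(G, T) = -30*T - 2*G (D(G, T) = -2*G + (-22 + (-1)² + 9*(-1))*T = -2*G + (-22 + 1 - 9)*T = -2*G - 30*T = -30*T - 2*G)
(-6 + D(6, -5))² = (-6 + (-30*(-5) - 2*6))² = (-6 + (150 - 12))² = (-6 + 138)² = 132² = 17424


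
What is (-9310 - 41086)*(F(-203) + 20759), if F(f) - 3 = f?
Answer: -1036091364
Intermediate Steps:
F(f) = 3 + f
(-9310 - 41086)*(F(-203) + 20759) = (-9310 - 41086)*((3 - 203) + 20759) = -50396*(-200 + 20759) = -50396*20559 = -1036091364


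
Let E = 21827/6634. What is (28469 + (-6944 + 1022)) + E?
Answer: 149598625/6634 ≈ 22550.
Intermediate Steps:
E = 21827/6634 (E = 21827*(1/6634) = 21827/6634 ≈ 3.2902)
(28469 + (-6944 + 1022)) + E = (28469 + (-6944 + 1022)) + 21827/6634 = (28469 - 5922) + 21827/6634 = 22547 + 21827/6634 = 149598625/6634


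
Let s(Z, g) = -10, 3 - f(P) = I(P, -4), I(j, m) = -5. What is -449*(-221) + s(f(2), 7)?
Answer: 99219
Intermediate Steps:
f(P) = 8 (f(P) = 3 - 1*(-5) = 3 + 5 = 8)
-449*(-221) + s(f(2), 7) = -449*(-221) - 10 = 99229 - 10 = 99219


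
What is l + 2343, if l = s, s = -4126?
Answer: -1783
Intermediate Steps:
l = -4126
l + 2343 = -4126 + 2343 = -1783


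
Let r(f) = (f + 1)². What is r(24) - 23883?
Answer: -23258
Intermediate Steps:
r(f) = (1 + f)²
r(24) - 23883 = (1 + 24)² - 23883 = 25² - 23883 = 625 - 23883 = -23258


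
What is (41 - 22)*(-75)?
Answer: -1425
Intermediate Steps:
(41 - 22)*(-75) = 19*(-75) = -1425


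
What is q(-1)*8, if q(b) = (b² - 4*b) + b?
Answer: 32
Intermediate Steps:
q(b) = b² - 3*b
q(-1)*8 = -(-3 - 1)*8 = -1*(-4)*8 = 4*8 = 32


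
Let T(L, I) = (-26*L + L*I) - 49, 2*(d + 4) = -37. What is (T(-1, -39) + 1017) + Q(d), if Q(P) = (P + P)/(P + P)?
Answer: 1034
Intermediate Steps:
d = -45/2 (d = -4 + (½)*(-37) = -4 - 37/2 = -45/2 ≈ -22.500)
T(L, I) = -49 - 26*L + I*L (T(L, I) = (-26*L + I*L) - 49 = -49 - 26*L + I*L)
Q(P) = 1 (Q(P) = (2*P)/((2*P)) = (2*P)*(1/(2*P)) = 1)
(T(-1, -39) + 1017) + Q(d) = ((-49 - 26*(-1) - 39*(-1)) + 1017) + 1 = ((-49 + 26 + 39) + 1017) + 1 = (16 + 1017) + 1 = 1033 + 1 = 1034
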